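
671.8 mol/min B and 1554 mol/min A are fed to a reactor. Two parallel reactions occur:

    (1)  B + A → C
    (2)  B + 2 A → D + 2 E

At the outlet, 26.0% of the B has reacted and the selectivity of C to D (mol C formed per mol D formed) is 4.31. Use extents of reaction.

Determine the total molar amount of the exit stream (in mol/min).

Conversion of B: B consumed = 0.26 × 671.8 = 174.7 mol/min = 1ξ₁ + 1ξ₂.
Selectivity: 1ξ₁ / (1ξ₂) = 4.31 → ξ₁ = 4.31 ξ₂.
Substitute: (1·4.31 + 1) ξ₂ = 174.7 → ξ₂ = 32.89 mol/min, ξ₁ = 141.8 mol/min.
Outlet amounts (n = n₀ + Σ ν·ξ):
  B: 671.8 − 1(141.8) − 1(32.89) = 497.1
  A: 1554 − 1(141.8) − 2(32.89) = 1346
  C: 0 + 1(141.8) = 141.8
  D: 0 + 1(32.89) = 32.89
  E: 0 + 2(32.89) = 65.79
Total out = 497.1 + 1346 + 141.8 + 32.89 + 65.79 = 2084 mol/min.

2080 mol/min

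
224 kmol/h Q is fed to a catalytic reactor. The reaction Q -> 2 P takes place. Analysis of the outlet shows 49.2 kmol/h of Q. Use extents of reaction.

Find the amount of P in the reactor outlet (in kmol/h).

For Q: n = n₀ − 1ξ → 49.2 = 224 − 1ξ, giving ξ = 174.8 kmol/h.
Outlet amounts (n = n₀ + ν ξ):
  Q: 224 − 1(174.8) = 49.2
  P: 0 + 2(174.8) = 349.6

350 kmol/h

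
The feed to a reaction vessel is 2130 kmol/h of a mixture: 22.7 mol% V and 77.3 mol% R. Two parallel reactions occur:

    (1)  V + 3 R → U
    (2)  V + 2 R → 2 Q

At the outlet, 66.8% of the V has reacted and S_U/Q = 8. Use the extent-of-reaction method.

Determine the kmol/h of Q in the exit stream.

38 kmol/h

Conversion of V: V consumed = 0.668 × 483.5 = 323 kmol/h = 1ξ₁ + 1ξ₂.
Selectivity: 1ξ₁ / (2ξ₂) = 8 → ξ₁ = 16 ξ₂.
Substitute: (1·16 + 1) ξ₂ = 323 → ξ₂ = 19 kmol/h, ξ₁ = 304 kmol/h.
Outlet amounts (n = n₀ + Σ ν·ξ):
  V: 483.5 − 1(304) − 1(19) = 160.5
  R: 1646 − 3(304) − 2(19) = 696.5
  U: 0 + 1(304) = 304
  Q: 0 + 2(19) = 38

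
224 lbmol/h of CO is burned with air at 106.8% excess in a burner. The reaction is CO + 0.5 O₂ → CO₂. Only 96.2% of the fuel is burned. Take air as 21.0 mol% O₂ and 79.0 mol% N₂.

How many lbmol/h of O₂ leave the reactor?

Stoichiometric O₂ = 0.5 × 224 = 112 lbmol/h; O₂ fed = 112 × 2.068 = 231.6 lbmol/h.
N₂ fed = 231.6 × 79/21 = 871.3 lbmol/h.
Fuel reacted = 0.962 × 224 → ξ = 215.5 lbmol/h.
Outlet (n = n₀ + ν ξ):
  CO: 224 − 1(215.5) = 8.512
  O₂: 231.6 − 0.5(215.5) = 123.9
  N₂: 871.3 (inert)
  CO₂: 0 + 1(215.5) = 215.5

124 lbmol/h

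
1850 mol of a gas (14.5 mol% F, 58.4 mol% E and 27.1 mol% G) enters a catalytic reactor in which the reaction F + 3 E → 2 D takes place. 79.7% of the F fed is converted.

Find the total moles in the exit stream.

F reacted = 0.797 × 268.2 = 213.8 mol; ν_F = −1, so ξ = 213.8/1 = 213.8 mol.
Outlet amounts (n = n₀ + ν ξ):
  F: 268.2 − 1(213.8) = 54.45
  E: 1080 − 3(213.8) = 439
  D: 0 + 2(213.8) = 427.6
  G: 501.4 (inert)
Total out = 54.45 + 439 + 427.6 + 501.4 = 1422 mol.

1420 mol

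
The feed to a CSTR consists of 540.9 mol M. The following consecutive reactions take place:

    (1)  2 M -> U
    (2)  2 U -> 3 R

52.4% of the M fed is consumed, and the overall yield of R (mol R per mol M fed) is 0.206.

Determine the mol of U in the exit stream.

67.4 mol

Conversion of M: M consumed = 2ξ₁ = 0.524 × 540.9 → ξ₁ = 141.7 mol.
Yield of R: 3ξ₂ / 540.9 = 0.206 → ξ₂ = 37.14 mol.
Outlet amounts (n = n₀ + Σ ν·ξ):
  M: 540.9 − 2(141.7) = 257.5
  U: 0 + 1(141.7) − 2(37.14) = 67.43
  R: 0 + 3(37.14) = 111.4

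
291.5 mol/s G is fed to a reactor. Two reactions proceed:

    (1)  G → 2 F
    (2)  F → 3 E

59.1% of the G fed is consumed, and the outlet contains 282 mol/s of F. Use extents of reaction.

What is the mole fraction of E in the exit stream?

Conversion of G: G consumed = 1ξ₁ = 0.591 × 291.5 → ξ₁ = 172.3 mol/s.
F balance: n_F = 0 + 2ξ₁ − 1ξ₂ = 282 → ξ₂ = (2·172.3 − 282)/1 = 62.55 mol/s.
Outlet amounts (n = n₀ + Σ ν·ξ):
  G: 291.5 − 1(172.3) = 119.2
  F: 0 + 2(172.3) − 1(62.55) = 282
  E: 0 + 3(62.55) = 187.7
Total out = 588.9 mol/s; y_E = 187.7 / 588.9 = 0.3187.

0.319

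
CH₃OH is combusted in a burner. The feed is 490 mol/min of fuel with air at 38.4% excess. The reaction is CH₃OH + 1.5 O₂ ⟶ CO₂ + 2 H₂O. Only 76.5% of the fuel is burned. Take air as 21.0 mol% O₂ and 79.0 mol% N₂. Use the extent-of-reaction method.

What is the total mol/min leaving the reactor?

5520 mol/min

Stoichiometric O₂ = 1.5 × 490 = 735 mol/min; O₂ fed = 735 × 1.384 = 1017 mol/min.
N₂ fed = 1017 × 79/21 = 3827 mol/min.
Fuel reacted = 0.765 × 490 → ξ = 374.9 mol/min.
Outlet (n = n₀ + ν ξ):
  CH₃OH: 490 − 1(374.9) = 115.1
  O₂: 1017 − 1.5(374.9) = 455
  N₂: 3827 (inert)
  CO₂: 0 + 1(374.9) = 374.9
  H₂O: 0 + 2(374.9) = 749.7
Total out = 115.1 + 455 + 3827 + 374.9 + 749.7 = 5521 mol/min.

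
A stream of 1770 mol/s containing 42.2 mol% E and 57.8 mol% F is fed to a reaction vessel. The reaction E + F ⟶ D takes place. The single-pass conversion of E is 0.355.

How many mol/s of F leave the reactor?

758 mol/s

E reacted = 0.355 × 746.9 = 265.2 mol/s; ν_E = −1, so ξ = 265.2/1 = 265.2 mol/s.
Outlet amounts (n = n₀ + ν ξ):
  E: 746.9 − 1(265.2) = 481.8
  F: 1023 − 1(265.2) = 757.9
  D: 0 + 1(265.2) = 265.2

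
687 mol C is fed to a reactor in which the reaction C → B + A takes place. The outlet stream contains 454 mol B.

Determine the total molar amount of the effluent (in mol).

1140 mol

For B: n = n₀ + 1ξ → 454 = 0 + 1ξ, giving ξ = 454 mol.
Outlet amounts (n = n₀ + ν ξ):
  C: 687 − 1(454) = 233
  B: 0 + 1(454) = 454
  A: 0 + 1(454) = 454
Total out = 233 + 454 + 454 = 1141 mol.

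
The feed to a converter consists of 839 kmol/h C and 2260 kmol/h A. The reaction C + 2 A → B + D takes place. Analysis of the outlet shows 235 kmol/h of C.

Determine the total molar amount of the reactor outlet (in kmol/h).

2500 kmol/h

For C: n = n₀ − 1ξ → 235 = 839 − 1ξ, giving ξ = 604 kmol/h.
Outlet amounts (n = n₀ + ν ξ):
  C: 839 − 1(604) = 235
  A: 2260 − 2(604) = 1052
  B: 0 + 1(604) = 604
  D: 0 + 1(604) = 604
Total out = 235 + 1052 + 604 + 604 = 2495 kmol/h.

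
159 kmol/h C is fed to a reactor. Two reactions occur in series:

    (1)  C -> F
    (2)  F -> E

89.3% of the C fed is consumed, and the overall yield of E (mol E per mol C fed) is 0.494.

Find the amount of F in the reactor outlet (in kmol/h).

Conversion of C: C consumed = 1ξ₁ = 0.893 × 159 → ξ₁ = 142 kmol/h.
Yield of E: 1ξ₂ / 159 = 0.494 → ξ₂ = 78.55 kmol/h.
Outlet amounts (n = n₀ + Σ ν·ξ):
  C: 159 − 1(142) = 17.01
  F: 0 + 1(142) − 1(78.55) = 63.44
  E: 0 + 1(78.55) = 78.55

63.4 kmol/h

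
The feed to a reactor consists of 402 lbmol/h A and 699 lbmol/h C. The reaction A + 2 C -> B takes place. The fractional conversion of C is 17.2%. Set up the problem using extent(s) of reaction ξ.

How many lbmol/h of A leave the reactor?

342 lbmol/h

C reacted = 0.172 × 699 = 120.2 lbmol/h; ν_C = −2, so ξ = 120.2/2 = 60.11 lbmol/h.
Outlet amounts (n = n₀ + ν ξ):
  A: 402 − 1(60.11) = 341.9
  C: 699 − 2(60.11) = 578.8
  B: 0 + 1(60.11) = 60.11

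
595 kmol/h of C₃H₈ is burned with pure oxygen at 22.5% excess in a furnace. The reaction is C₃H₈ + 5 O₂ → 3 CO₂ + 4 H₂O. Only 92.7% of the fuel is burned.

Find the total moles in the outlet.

4790 kmol/h

Stoichiometric O₂ = 5 × 595 = 2975 kmol/h; O₂ fed = 2975 × 1.225 = 3644 kmol/h.
Fuel reacted = 0.927 × 595 → ξ = 551.6 kmol/h.
Outlet (n = n₀ + ν ξ):
  C₃H₈: 595 − 1(551.6) = 43.43
  O₂: 3644 − 5(551.6) = 886.6
  CO₂: 0 + 3(551.6) = 1655
  H₂O: 0 + 4(551.6) = 2206
Total out = 43.43 + 886.6 + 1655 + 2206 = 4791 kmol/h.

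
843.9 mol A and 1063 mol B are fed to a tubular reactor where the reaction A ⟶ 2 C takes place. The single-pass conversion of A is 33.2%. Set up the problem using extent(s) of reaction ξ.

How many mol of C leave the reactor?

A reacted = 0.332 × 843.9 = 280.2 mol; ν_A = −1, so ξ = 280.2/1 = 280.2 mol.
Outlet amounts (n = n₀ + ν ξ):
  A: 843.9 − 1(280.2) = 563.7
  C: 0 + 2(280.2) = 560.3
  B: 1063 (inert)

560 mol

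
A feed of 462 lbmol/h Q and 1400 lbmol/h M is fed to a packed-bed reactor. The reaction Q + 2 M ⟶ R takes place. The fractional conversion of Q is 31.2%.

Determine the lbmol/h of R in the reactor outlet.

Q reacted = 0.312 × 462 = 144.1 lbmol/h; ν_Q = −1, so ξ = 144.1/1 = 144.1 lbmol/h.
Outlet amounts (n = n₀ + ν ξ):
  Q: 462 − 1(144.1) = 317.9
  M: 1400 − 2(144.1) = 1112
  R: 0 + 1(144.1) = 144.1

144 lbmol/h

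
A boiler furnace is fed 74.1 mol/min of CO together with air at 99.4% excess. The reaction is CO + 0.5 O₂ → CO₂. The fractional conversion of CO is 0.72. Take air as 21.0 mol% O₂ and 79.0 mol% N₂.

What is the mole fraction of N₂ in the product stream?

Stoichiometric O₂ = 0.5 × 74.1 = 37.05 mol/min; O₂ fed = 37.05 × 1.994 = 73.88 mol/min.
N₂ fed = 73.88 × 79/21 = 277.9 mol/min.
Fuel reacted = 0.72 × 74.1 → ξ = 53.35 mol/min.
Outlet (n = n₀ + ν ξ):
  CO: 74.1 − 1(53.35) = 20.75
  O₂: 73.88 − 0.5(53.35) = 47.2
  N₂: 277.9 (inert)
  CO₂: 0 + 1(53.35) = 53.35
Total out = 399.2 mol/min; y_N₂ = 277.9 / 399.2 = 0.6962.

0.696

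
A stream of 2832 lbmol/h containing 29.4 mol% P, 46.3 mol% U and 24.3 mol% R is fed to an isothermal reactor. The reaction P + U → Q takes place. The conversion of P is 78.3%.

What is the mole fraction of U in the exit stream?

0.302

P reacted = 0.783 × 832.6 = 651.9 lbmol/h; ν_P = −1, so ξ = 651.9/1 = 651.9 lbmol/h.
Outlet amounts (n = n₀ + ν ξ):
  P: 832.6 − 1(651.9) = 180.7
  U: 1311 − 1(651.9) = 659.3
  Q: 0 + 1(651.9) = 651.9
  R: 688.2 (inert)
Total out = 2180 lbmol/h; y_U = 659.3 / 2180 = 0.3024.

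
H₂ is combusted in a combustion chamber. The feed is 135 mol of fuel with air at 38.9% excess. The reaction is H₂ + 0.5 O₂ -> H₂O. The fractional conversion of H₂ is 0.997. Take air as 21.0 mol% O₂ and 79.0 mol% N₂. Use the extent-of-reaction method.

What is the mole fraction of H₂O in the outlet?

Stoichiometric O₂ = 0.5 × 135 = 67.5 mol; O₂ fed = 67.5 × 1.389 = 93.76 mol.
N₂ fed = 93.76 × 79/21 = 352.7 mol.
Fuel reacted = 0.997 × 135 → ξ = 134.6 mol.
Outlet (n = n₀ + ν ξ):
  H₂: 135 − 1(134.6) = 0.405
  O₂: 93.76 − 0.5(134.6) = 26.46
  N₂: 352.7 (inert)
  H₂O: 0 + 1(134.6) = 134.6
Total out = 514.2 mol; y_H₂O = 134.6 / 514.2 = 0.2618.

0.262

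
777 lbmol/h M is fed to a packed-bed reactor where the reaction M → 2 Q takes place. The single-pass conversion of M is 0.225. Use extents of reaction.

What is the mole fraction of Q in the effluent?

0.367

M reacted = 0.225 × 777 = 174.8 lbmol/h; ν_M = −1, so ξ = 174.8/1 = 174.8 lbmol/h.
Outlet amounts (n = n₀ + ν ξ):
  M: 777 − 1(174.8) = 602.2
  Q: 0 + 2(174.8) = 349.7
Total out = 951.8 lbmol/h; y_Q = 349.7 / 951.8 = 0.3673.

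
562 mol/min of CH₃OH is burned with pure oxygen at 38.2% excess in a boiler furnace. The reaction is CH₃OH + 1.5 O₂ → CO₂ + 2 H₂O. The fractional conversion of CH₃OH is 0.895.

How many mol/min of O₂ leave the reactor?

411 mol/min

Stoichiometric O₂ = 1.5 × 562 = 843 mol/min; O₂ fed = 843 × 1.382 = 1165 mol/min.
Fuel reacted = 0.895 × 562 → ξ = 503 mol/min.
Outlet (n = n₀ + ν ξ):
  CH₃OH: 562 − 1(503) = 59.01
  O₂: 1165 − 1.5(503) = 410.5
  CO₂: 0 + 1(503) = 503
  H₂O: 0 + 2(503) = 1006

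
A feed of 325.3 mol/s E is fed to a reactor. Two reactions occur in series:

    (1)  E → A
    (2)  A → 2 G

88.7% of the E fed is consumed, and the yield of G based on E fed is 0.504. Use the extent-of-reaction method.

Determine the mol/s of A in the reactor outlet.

Conversion of E: E consumed = 1ξ₁ = 0.887 × 325.3 → ξ₁ = 288.5 mol/s.
Yield of G: 2ξ₂ / 325.3 = 0.504 → ξ₂ = 81.98 mol/s.
Outlet amounts (n = n₀ + Σ ν·ξ):
  E: 325.3 − 1(288.5) = 36.76
  A: 0 + 1(288.5) − 1(81.98) = 206.6
  G: 0 + 2(81.98) = 164

207 mol/s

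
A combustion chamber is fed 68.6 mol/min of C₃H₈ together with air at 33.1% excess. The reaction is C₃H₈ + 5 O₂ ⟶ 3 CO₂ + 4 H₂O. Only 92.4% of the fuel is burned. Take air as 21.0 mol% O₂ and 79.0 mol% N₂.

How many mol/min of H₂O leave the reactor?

254 mol/min

Stoichiometric O₂ = 5 × 68.6 = 343 mol/min; O₂ fed = 343 × 1.331 = 456.5 mol/min.
N₂ fed = 456.5 × 79/21 = 1717 mol/min.
Fuel reacted = 0.924 × 68.6 → ξ = 63.39 mol/min.
Outlet (n = n₀ + ν ξ):
  C₃H₈: 68.6 − 1(63.39) = 5.214
  O₂: 456.5 − 5(63.39) = 139.6
  N₂: 1717 (inert)
  CO₂: 0 + 3(63.39) = 190.2
  H₂O: 0 + 4(63.39) = 253.5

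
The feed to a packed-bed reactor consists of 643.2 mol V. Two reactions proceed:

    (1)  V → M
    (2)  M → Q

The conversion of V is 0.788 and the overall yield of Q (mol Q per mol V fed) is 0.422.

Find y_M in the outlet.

Conversion of V: V consumed = 1ξ₁ = 0.788 × 643.2 → ξ₁ = 506.8 mol.
Yield of Q: 1ξ₂ / 643.2 = 0.422 → ξ₂ = 271.4 mol.
Outlet amounts (n = n₀ + Σ ν·ξ):
  V: 643.2 − 1(506.8) = 136.4
  M: 0 + 1(506.8) − 1(271.4) = 235.4
  Q: 0 + 1(271.4) = 271.4
Total out = 643.2 mol; y_M = 235.4 / 643.2 = 0.366.

0.366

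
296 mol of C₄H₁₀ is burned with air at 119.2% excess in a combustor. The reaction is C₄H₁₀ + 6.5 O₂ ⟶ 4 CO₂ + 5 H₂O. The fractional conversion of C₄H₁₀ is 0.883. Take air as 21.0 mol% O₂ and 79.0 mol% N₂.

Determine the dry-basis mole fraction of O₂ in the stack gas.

0.129

Stoichiometric O₂ = 6.5 × 296 = 1924 mol; O₂ fed = 1924 × 2.192 = 4217 mol.
N₂ fed = 4217 × 79/21 = 15870 mol.
Fuel reacted = 0.883 × 296 → ξ = 261.4 mol.
Outlet (n = n₀ + ν ξ):
  C₄H₁₀: 296 − 1(261.4) = 34.63
  O₂: 4217 − 6.5(261.4) = 2519
  N₂: 15870 (inert)
  CO₂: 0 + 4(261.4) = 1045
  H₂O: 0 + 5(261.4) = 1307
Dry total = 19460 mol; y_O₂ (dry) = 2519 / 19460 = 0.1294.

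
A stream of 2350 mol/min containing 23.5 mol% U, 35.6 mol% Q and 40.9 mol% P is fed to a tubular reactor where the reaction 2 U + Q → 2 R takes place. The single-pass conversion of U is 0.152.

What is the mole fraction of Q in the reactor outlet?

U reacted = 0.152 × 552.2 = 83.94 mol/min; ν_U = −2, so ξ = 83.94/2 = 41.97 mol/min.
Outlet amounts (n = n₀ + ν ξ):
  U: 552.2 − 2(41.97) = 468.3
  Q: 836.6 − 1(41.97) = 794.6
  R: 0 + 2(41.97) = 83.94
  P: 961.1 (inert)
Total out = 2308 mol/min; y_Q = 794.6 / 2308 = 0.3443.

0.344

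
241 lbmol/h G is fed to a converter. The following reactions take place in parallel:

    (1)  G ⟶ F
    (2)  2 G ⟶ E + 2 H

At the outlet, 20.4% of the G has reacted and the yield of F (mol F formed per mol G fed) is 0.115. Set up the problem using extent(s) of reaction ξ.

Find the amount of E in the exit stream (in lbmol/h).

Yield of F: 1ξ₁ / 241 = 0.115 → ξ₁ = 27.71 lbmol/h.
Conversion of G: 1ξ₁ + 2ξ₂ = 0.204 × 241 = 49.16 → ξ₂ = 10.72 lbmol/h.
Outlet amounts (n = n₀ + Σ ν·ξ):
  G: 241 − 1(27.71) − 2(10.72) = 191.8
  F: 0 + 1(27.71) = 27.71
  E: 0 + 1(10.72) = 10.72
  H: 0 + 2(10.72) = 21.45

10.7 lbmol/h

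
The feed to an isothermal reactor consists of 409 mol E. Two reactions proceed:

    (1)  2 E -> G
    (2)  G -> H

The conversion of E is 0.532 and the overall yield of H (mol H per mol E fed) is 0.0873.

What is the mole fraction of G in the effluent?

0.243

Conversion of E: E consumed = 2ξ₁ = 0.532 × 409 → ξ₁ = 108.8 mol.
Yield of H: 1ξ₂ / 409 = 0.0873 → ξ₂ = 35.71 mol.
Outlet amounts (n = n₀ + Σ ν·ξ):
  E: 409 − 2(108.8) = 191.4
  G: 0 + 1(108.8) − 1(35.71) = 73.09
  H: 0 + 1(35.71) = 35.71
Total out = 300.2 mol; y_G = 73.09 / 300.2 = 0.2435.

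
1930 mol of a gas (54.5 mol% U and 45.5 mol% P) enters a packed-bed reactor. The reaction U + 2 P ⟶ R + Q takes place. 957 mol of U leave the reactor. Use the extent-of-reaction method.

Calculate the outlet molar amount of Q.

94.8 mol

For U: n = n₀ − 1ξ → 957 = 1052 − 1ξ, giving ξ = 94.85 mol.
Outlet amounts (n = n₀ + ν ξ):
  U: 1052 − 1(94.85) = 957
  P: 878.1 − 2(94.85) = 688.5
  R: 0 + 1(94.85) = 94.85
  Q: 0 + 1(94.85) = 94.85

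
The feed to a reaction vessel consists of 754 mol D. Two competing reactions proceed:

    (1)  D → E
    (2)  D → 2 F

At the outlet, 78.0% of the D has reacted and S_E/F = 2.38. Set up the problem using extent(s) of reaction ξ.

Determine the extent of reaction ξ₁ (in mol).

ξ₁ = 486 mol

Conversion of D: D consumed = 0.78 × 754 = 588.1 mol = 1ξ₁ + 1ξ₂.
Selectivity: 1ξ₁ / (2ξ₂) = 2.38 → ξ₁ = 4.76 ξ₂.
Substitute: (1·4.76 + 1) ξ₂ = 588.1 → ξ₂ = 102.1 mol, ξ₁ = 486 mol.
Outlet amounts (n = n₀ + Σ ν·ξ):
  D: 754 − 1(486) − 1(102.1) = 165.9
  E: 0 + 1(486) = 486
  F: 0 + 2(102.1) = 204.2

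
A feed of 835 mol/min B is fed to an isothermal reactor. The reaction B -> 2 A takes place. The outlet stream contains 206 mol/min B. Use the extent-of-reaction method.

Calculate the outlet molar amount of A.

For B: n = n₀ − 1ξ → 206 = 835 − 1ξ, giving ξ = 629 mol/min.
Outlet amounts (n = n₀ + ν ξ):
  B: 835 − 1(629) = 206
  A: 0 + 2(629) = 1258

1260 mol/min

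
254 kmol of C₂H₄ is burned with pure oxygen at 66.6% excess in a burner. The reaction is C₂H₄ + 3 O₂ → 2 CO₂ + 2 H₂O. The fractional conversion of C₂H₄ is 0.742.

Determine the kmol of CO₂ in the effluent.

377 kmol

Stoichiometric O₂ = 3 × 254 = 762 kmol; O₂ fed = 762 × 1.666 = 1269 kmol.
Fuel reacted = 0.742 × 254 → ξ = 188.5 kmol.
Outlet (n = n₀ + ν ξ):
  C₂H₄: 254 − 1(188.5) = 65.53
  O₂: 1269 − 3(188.5) = 704.1
  CO₂: 0 + 2(188.5) = 376.9
  H₂O: 0 + 2(188.5) = 376.9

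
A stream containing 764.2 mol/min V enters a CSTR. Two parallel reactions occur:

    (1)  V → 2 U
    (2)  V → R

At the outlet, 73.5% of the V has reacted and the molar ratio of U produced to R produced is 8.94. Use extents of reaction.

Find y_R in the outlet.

0.0839

Conversion of V: V consumed = 0.735 × 764.2 = 561.7 mol/min = 1ξ₁ + 1ξ₂.
Selectivity: 2ξ₁ / (1ξ₂) = 8.94 → ξ₁ = 4.47 ξ₂.
Substitute: (1·4.47 + 1) ξ₂ = 561.7 → ξ₂ = 102.7 mol/min, ξ₁ = 459 mol/min.
Outlet amounts (n = n₀ + Σ ν·ξ):
  V: 764.2 − 1(459) − 1(102.7) = 202.5
  U: 0 + 2(459) = 918
  R: 0 + 1(102.7) = 102.7
Total out = 1223 mol/min; y_R = 102.7 / 1223 = 0.08395.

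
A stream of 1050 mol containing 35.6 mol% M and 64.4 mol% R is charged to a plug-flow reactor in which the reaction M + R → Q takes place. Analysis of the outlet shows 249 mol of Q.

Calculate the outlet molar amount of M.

For Q: n = n₀ + 1ξ → 249 = 0 + 1ξ, giving ξ = 249 mol.
Outlet amounts (n = n₀ + ν ξ):
  M: 373.8 − 1(249) = 124.8
  R: 676.2 − 1(249) = 427.2
  Q: 0 + 1(249) = 249

125 mol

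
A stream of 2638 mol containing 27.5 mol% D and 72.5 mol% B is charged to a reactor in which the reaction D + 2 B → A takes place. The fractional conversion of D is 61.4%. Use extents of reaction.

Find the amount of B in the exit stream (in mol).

1020 mol

D reacted = 0.614 × 725.5 = 445.4 mol; ν_D = −1, so ξ = 445.4/1 = 445.4 mol.
Outlet amounts (n = n₀ + ν ξ):
  D: 725.5 − 1(445.4) = 280
  B: 1913 − 2(445.4) = 1022
  A: 0 + 1(445.4) = 445.4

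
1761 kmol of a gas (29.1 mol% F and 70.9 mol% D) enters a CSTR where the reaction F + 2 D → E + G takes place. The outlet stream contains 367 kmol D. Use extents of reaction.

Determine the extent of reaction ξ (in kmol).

For D: n = n₀ − 2ξ → 367 = 1249 − 2ξ, giving ξ = 440.8 kmol.
Outlet amounts (n = n₀ + ν ξ):
  F: 512.5 − 1(440.8) = 71.68
  D: 1249 − 2(440.8) = 367
  E: 0 + 1(440.8) = 440.8
  G: 0 + 1(440.8) = 440.8

ξ = 441 kmol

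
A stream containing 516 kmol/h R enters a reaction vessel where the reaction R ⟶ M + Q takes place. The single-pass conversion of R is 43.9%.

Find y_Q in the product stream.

0.305

R reacted = 0.439 × 516 = 226.5 kmol/h; ν_R = −1, so ξ = 226.5/1 = 226.5 kmol/h.
Outlet amounts (n = n₀ + ν ξ):
  R: 516 − 1(226.5) = 289.5
  M: 0 + 1(226.5) = 226.5
  Q: 0 + 1(226.5) = 226.5
Total out = 742.5 kmol/h; y_Q = 226.5 / 742.5 = 0.3051.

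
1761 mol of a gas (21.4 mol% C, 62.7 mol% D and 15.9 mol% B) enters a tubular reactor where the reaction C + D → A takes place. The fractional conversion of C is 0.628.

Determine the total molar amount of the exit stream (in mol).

C reacted = 0.628 × 376.9 = 236.7 mol; ν_C = −1, so ξ = 236.7/1 = 236.7 mol.
Outlet amounts (n = n₀ + ν ξ):
  C: 376.9 − 1(236.7) = 140.2
  D: 1104 − 1(236.7) = 867.5
  A: 0 + 1(236.7) = 236.7
  B: 280 (inert)
Total out = 140.2 + 867.5 + 236.7 + 280 = 1524 mol.

1520 mol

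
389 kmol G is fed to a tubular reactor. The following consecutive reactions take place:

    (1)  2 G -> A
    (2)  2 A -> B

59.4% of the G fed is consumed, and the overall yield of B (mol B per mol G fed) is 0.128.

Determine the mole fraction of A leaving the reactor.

Conversion of G: G consumed = 2ξ₁ = 0.594 × 389 → ξ₁ = 115.5 kmol.
Yield of B: 1ξ₂ / 389 = 0.128 → ξ₂ = 49.79 kmol.
Outlet amounts (n = n₀ + Σ ν·ξ):
  G: 389 − 2(115.5) = 157.9
  A: 0 + 1(115.5) − 2(49.79) = 15.95
  B: 0 + 1(49.79) = 49.79
Total out = 223.7 kmol; y_A = 15.95 / 223.7 = 0.0713.

0.0713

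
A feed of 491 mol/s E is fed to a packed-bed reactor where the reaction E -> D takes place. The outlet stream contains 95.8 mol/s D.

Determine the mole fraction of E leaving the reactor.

0.805

For D: n = n₀ + 1ξ → 95.8 = 0 + 1ξ, giving ξ = 95.8 mol/s.
Outlet amounts (n = n₀ + ν ξ):
  E: 491 − 1(95.8) = 395.2
  D: 0 + 1(95.8) = 95.8
Total out = 491 mol/s; y_E = 395.2 / 491 = 0.8049.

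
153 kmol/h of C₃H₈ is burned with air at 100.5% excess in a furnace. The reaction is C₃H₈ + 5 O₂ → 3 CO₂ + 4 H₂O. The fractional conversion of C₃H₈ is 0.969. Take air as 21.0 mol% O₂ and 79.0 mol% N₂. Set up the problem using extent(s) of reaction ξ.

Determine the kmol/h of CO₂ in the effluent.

Stoichiometric O₂ = 5 × 153 = 765 kmol/h; O₂ fed = 765 × 2.005 = 1534 kmol/h.
N₂ fed = 1534 × 79/21 = 5770 kmol/h.
Fuel reacted = 0.969 × 153 → ξ = 148.3 kmol/h.
Outlet (n = n₀ + ν ξ):
  C₃H₈: 153 − 1(148.3) = 4.743
  O₂: 1534 − 5(148.3) = 792.5
  N₂: 5770 (inert)
  CO₂: 0 + 3(148.3) = 444.8
  H₂O: 0 + 4(148.3) = 593

445 kmol/h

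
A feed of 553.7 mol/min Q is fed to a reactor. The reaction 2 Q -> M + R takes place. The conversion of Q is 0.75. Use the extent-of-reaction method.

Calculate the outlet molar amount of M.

Q reacted = 0.75 × 553.7 = 415.3 mol/min; ν_Q = −2, so ξ = 415.3/2 = 207.6 mol/min.
Outlet amounts (n = n₀ + ν ξ):
  Q: 553.7 − 2(207.6) = 138.4
  M: 0 + 1(207.6) = 207.6
  R: 0 + 1(207.6) = 207.6

208 mol/min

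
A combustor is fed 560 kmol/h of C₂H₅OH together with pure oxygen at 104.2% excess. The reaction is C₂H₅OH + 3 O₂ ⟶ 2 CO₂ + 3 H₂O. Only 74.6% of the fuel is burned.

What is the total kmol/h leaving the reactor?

Stoichiometric O₂ = 3 × 560 = 1680 kmol/h; O₂ fed = 1680 × 2.042 = 3431 kmol/h.
Fuel reacted = 0.746 × 560 → ξ = 417.8 kmol/h.
Outlet (n = n₀ + ν ξ):
  C₂H₅OH: 560 − 1(417.8) = 142.2
  O₂: 3431 − 3(417.8) = 2177
  CO₂: 0 + 2(417.8) = 835.5
  H₂O: 0 + 3(417.8) = 1253
Total out = 142.2 + 2177 + 835.5 + 1253 = 4408 kmol/h.

4410 kmol/h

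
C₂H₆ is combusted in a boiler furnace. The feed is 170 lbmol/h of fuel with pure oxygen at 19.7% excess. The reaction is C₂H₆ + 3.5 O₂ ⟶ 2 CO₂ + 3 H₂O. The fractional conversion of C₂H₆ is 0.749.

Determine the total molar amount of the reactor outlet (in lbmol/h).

946 lbmol/h

Stoichiometric O₂ = 3.5 × 170 = 595 lbmol/h; O₂ fed = 595 × 1.197 = 712.2 lbmol/h.
Fuel reacted = 0.749 × 170 → ξ = 127.3 lbmol/h.
Outlet (n = n₀ + ν ξ):
  C₂H₆: 170 − 1(127.3) = 42.67
  O₂: 712.2 − 3.5(127.3) = 266.6
  CO₂: 0 + 2(127.3) = 254.7
  H₂O: 0 + 3(127.3) = 382
Total out = 42.67 + 266.6 + 254.7 + 382 = 945.9 lbmol/h.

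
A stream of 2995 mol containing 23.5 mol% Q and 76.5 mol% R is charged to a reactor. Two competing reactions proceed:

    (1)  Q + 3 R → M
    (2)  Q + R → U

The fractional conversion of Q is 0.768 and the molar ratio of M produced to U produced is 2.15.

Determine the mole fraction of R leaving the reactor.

0.59

Conversion of Q: Q consumed = 0.768 × 703.8 = 540.5 mol = 1ξ₁ + 1ξ₂.
Selectivity: 1ξ₁ / (1ξ₂) = 2.15 → ξ₁ = 2.15 ξ₂.
Substitute: (1·2.15 + 1) ξ₂ = 540.5 → ξ₂ = 171.6 mol, ξ₁ = 368.9 mol.
Outlet amounts (n = n₀ + Σ ν·ξ):
  Q: 703.8 − 1(368.9) − 1(171.6) = 163.3
  R: 2291 − 3(368.9) − 1(171.6) = 1013
  M: 0 + 1(368.9) = 368.9
  U: 0 + 1(171.6) = 171.6
Total out = 1717 mol; y_R = 1013 / 1717 = 0.59.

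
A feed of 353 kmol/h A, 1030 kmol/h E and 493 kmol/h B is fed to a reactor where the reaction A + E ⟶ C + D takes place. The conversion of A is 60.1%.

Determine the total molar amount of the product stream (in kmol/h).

A reacted = 0.601 × 353 = 212.2 kmol/h; ν_A = −1, so ξ = 212.2/1 = 212.2 kmol/h.
Outlet amounts (n = n₀ + ν ξ):
  A: 353 − 1(212.2) = 140.8
  E: 1030 − 1(212.2) = 817.8
  C: 0 + 1(212.2) = 212.2
  D: 0 + 1(212.2) = 212.2
  B: 493 (inert)
Total out = 140.8 + 817.8 + 212.2 + 212.2 + 493 = 1876 kmol/h.

1880 kmol/h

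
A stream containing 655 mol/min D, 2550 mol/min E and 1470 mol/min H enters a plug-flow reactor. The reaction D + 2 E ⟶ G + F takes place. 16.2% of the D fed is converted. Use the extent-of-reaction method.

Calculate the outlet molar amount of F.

106 mol/min

D reacted = 0.162 × 655 = 106.1 mol/min; ν_D = −1, so ξ = 106.1/1 = 106.1 mol/min.
Outlet amounts (n = n₀ + ν ξ):
  D: 655 − 1(106.1) = 548.9
  E: 2550 − 2(106.1) = 2338
  G: 0 + 1(106.1) = 106.1
  F: 0 + 1(106.1) = 106.1
  H: 1470 (inert)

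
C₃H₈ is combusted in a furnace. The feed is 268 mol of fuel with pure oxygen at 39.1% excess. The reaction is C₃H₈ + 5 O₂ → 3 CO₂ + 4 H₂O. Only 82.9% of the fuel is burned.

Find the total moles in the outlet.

2350 mol

Stoichiometric O₂ = 5 × 268 = 1340 mol; O₂ fed = 1340 × 1.391 = 1864 mol.
Fuel reacted = 0.829 × 268 → ξ = 222.2 mol.
Outlet (n = n₀ + ν ξ):
  C₃H₈: 268 − 1(222.2) = 45.83
  O₂: 1864 − 5(222.2) = 753.1
  CO₂: 0 + 3(222.2) = 666.5
  H₂O: 0 + 4(222.2) = 888.7
Total out = 45.83 + 753.1 + 666.5 + 888.7 = 2354 mol.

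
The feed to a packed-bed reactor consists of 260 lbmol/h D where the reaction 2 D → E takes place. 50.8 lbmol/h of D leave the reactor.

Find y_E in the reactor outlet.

For D: n = n₀ − 2ξ → 50.8 = 260 − 2ξ, giving ξ = 104.6 lbmol/h.
Outlet amounts (n = n₀ + ν ξ):
  D: 260 − 2(104.6) = 50.8
  E: 0 + 1(104.6) = 104.6
Total out = 155.4 lbmol/h; y_E = 104.6 / 155.4 = 0.6731.

0.673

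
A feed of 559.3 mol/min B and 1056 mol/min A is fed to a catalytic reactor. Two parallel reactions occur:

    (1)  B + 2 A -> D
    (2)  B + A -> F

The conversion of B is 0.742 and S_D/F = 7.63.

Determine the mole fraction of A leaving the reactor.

0.329

Conversion of B: B consumed = 0.742 × 559.3 = 415 mol/min = 1ξ₁ + 1ξ₂.
Selectivity: 1ξ₁ / (1ξ₂) = 7.63 → ξ₁ = 7.63 ξ₂.
Substitute: (1·7.63 + 1) ξ₂ = 415 → ξ₂ = 48.09 mol/min, ξ₁ = 366.9 mol/min.
Outlet amounts (n = n₀ + Σ ν·ξ):
  B: 559.3 − 1(366.9) − 1(48.09) = 144.3
  A: 1056 − 2(366.9) − 1(48.09) = 274.1
  D: 0 + 1(366.9) = 366.9
  F: 0 + 1(48.09) = 48.09
Total out = 833.4 mol/min; y_A = 274.1 / 833.4 = 0.3289.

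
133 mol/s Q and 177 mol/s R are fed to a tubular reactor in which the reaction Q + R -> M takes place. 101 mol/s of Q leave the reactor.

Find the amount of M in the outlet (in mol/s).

For Q: n = n₀ − 1ξ → 101 = 133 − 1ξ, giving ξ = 32 mol/s.
Outlet amounts (n = n₀ + ν ξ):
  Q: 133 − 1(32) = 101
  R: 177 − 1(32) = 145
  M: 0 + 1(32) = 32

32 mol/s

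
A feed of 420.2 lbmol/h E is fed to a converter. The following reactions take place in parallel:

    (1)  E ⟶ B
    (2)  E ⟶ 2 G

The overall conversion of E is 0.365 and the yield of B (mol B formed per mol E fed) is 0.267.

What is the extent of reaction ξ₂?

Yield of B: 1ξ₁ / 420.2 = 0.267 → ξ₁ = 112.2 lbmol/h.
Conversion of E: 1ξ₁ + 1ξ₂ = 0.365 × 420.2 = 153.4 → ξ₂ = 41.18 lbmol/h.
Outlet amounts (n = n₀ + Σ ν·ξ):
  E: 420.2 − 1(112.2) − 1(41.18) = 266.8
  B: 0 + 1(112.2) = 112.2
  G: 0 + 2(41.18) = 82.36

ξ₂ = 41.2 lbmol/h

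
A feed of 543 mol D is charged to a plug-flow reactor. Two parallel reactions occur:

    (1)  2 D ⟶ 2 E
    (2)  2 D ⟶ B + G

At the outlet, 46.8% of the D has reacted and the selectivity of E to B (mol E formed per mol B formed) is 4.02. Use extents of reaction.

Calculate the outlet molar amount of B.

42.2 mol

Conversion of D: D consumed = 0.468 × 543 = 254.1 mol = 2ξ₁ + 2ξ₂.
Selectivity: 2ξ₁ / (1ξ₂) = 4.02 → ξ₁ = 2.01 ξ₂.
Substitute: (2·2.01 + 2) ξ₂ = 254.1 → ξ₂ = 42.21 mol, ξ₁ = 84.85 mol.
Outlet amounts (n = n₀ + Σ ν·ξ):
  D: 543 − 2(84.85) − 2(42.21) = 288.9
  E: 0 + 2(84.85) = 169.7
  B: 0 + 1(42.21) = 42.21
  G: 0 + 1(42.21) = 42.21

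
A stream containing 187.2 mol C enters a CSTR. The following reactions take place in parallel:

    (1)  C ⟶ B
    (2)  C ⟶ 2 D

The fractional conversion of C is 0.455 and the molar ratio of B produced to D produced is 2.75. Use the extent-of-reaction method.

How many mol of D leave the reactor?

26.2 mol

Conversion of C: C consumed = 0.455 × 187.2 = 85.18 mol = 1ξ₁ + 1ξ₂.
Selectivity: 1ξ₁ / (2ξ₂) = 2.75 → ξ₁ = 5.5 ξ₂.
Substitute: (1·5.5 + 1) ξ₂ = 85.18 → ξ₂ = 13.1 mol, ξ₁ = 72.07 mol.
Outlet amounts (n = n₀ + Σ ν·ξ):
  C: 187.2 − 1(72.07) − 1(13.1) = 102
  B: 0 + 1(72.07) = 72.07
  D: 0 + 2(13.1) = 26.21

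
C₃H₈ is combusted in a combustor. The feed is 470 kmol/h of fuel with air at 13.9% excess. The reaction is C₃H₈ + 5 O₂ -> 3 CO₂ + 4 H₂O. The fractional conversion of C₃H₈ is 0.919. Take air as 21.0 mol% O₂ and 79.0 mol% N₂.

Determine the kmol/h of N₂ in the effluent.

10100 kmol/h

Stoichiometric O₂ = 5 × 470 = 2350 kmol/h; O₂ fed = 2350 × 1.139 = 2677 kmol/h.
N₂ fed = 2677 × 79/21 = 10070 kmol/h.
Fuel reacted = 0.919 × 470 → ξ = 431.9 kmol/h.
Outlet (n = n₀ + ν ξ):
  C₃H₈: 470 − 1(431.9) = 38.07
  O₂: 2677 − 5(431.9) = 517
  N₂: 10070 (inert)
  CO₂: 0 + 3(431.9) = 1296
  H₂O: 0 + 4(431.9) = 1728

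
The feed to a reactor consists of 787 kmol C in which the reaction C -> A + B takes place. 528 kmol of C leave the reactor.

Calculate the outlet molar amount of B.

For C: n = n₀ − 1ξ → 528 = 787 − 1ξ, giving ξ = 259 kmol.
Outlet amounts (n = n₀ + ν ξ):
  C: 787 − 1(259) = 528
  A: 0 + 1(259) = 259
  B: 0 + 1(259) = 259

259 kmol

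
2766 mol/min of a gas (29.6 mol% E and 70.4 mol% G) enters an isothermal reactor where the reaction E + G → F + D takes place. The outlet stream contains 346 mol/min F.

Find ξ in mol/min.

For F: n = n₀ + 1ξ → 346 = 0 + 1ξ, giving ξ = 346 mol/min.
Outlet amounts (n = n₀ + ν ξ):
  E: 818.7 − 1(346) = 472.7
  G: 1947 − 1(346) = 1601
  F: 0 + 1(346) = 346
  D: 0 + 1(346) = 346

ξ = 346 mol/min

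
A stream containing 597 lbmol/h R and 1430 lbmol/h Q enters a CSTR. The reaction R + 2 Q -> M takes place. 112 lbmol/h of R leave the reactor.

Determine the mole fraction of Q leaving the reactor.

For R: n = n₀ − 1ξ → 112 = 597 − 1ξ, giving ξ = 485 lbmol/h.
Outlet amounts (n = n₀ + ν ξ):
  R: 597 − 1(485) = 112
  Q: 1430 − 2(485) = 460
  M: 0 + 1(485) = 485
Total out = 1057 lbmol/h; y_Q = 460 / 1057 = 0.4352.

0.435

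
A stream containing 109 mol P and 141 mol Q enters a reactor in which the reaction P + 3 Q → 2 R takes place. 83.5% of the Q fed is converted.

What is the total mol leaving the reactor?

172 mol

Q reacted = 0.835 × 141 = 117.7 mol; ν_Q = −3, so ξ = 117.7/3 = 39.24 mol.
Outlet amounts (n = n₀ + ν ξ):
  P: 109 − 1(39.24) = 69.75
  Q: 141 − 3(39.24) = 23.27
  R: 0 + 2(39.24) = 78.49
Total out = 69.75 + 23.27 + 78.49 = 171.5 mol.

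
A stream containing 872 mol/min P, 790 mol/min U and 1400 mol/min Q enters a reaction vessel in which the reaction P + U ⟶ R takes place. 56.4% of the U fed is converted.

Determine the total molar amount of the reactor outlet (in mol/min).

2620 mol/min

U reacted = 0.564 × 790 = 445.6 mol/min; ν_U = −1, so ξ = 445.6/1 = 445.6 mol/min.
Outlet amounts (n = n₀ + ν ξ):
  P: 872 − 1(445.6) = 426.4
  U: 790 − 1(445.6) = 344.4
  R: 0 + 1(445.6) = 445.6
  Q: 1400 (inert)
Total out = 426.4 + 344.4 + 445.6 + 1400 = 2616 mol/min.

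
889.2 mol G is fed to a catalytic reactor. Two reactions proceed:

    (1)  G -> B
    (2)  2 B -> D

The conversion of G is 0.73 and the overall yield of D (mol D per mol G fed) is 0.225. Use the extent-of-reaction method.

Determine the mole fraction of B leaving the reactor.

0.361

Conversion of G: G consumed = 1ξ₁ = 0.73 × 889.2 → ξ₁ = 649.1 mol.
Yield of D: 1ξ₂ / 889.2 = 0.225 → ξ₂ = 200.1 mol.
Outlet amounts (n = n₀ + Σ ν·ξ):
  G: 889.2 − 1(649.1) = 240.1
  B: 0 + 1(649.1) − 2(200.1) = 249
  D: 0 + 1(200.1) = 200.1
Total out = 689.1 mol; y_B = 249 / 689.1 = 0.3613.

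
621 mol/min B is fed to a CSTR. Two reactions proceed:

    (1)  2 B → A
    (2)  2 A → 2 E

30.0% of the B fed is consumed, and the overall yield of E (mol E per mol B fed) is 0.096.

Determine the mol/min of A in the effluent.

Conversion of B: B consumed = 2ξ₁ = 0.3 × 621 → ξ₁ = 93.15 mol/min.
Yield of E: 2ξ₂ / 621 = 0.096 → ξ₂ = 29.81 mol/min.
Outlet amounts (n = n₀ + Σ ν·ξ):
  B: 621 − 2(93.15) = 434.7
  A: 0 + 1(93.15) − 2(29.81) = 33.53
  E: 0 + 2(29.81) = 59.62

33.5 mol/min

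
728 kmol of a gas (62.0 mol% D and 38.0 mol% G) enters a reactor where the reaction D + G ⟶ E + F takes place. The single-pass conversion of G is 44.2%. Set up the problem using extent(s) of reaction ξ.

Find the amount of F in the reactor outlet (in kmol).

122 kmol

G reacted = 0.442 × 276.6 = 122.3 kmol; ν_G = −1, so ξ = 122.3/1 = 122.3 kmol.
Outlet amounts (n = n₀ + ν ξ):
  D: 451.4 − 1(122.3) = 329.1
  G: 276.6 − 1(122.3) = 154.4
  E: 0 + 1(122.3) = 122.3
  F: 0 + 1(122.3) = 122.3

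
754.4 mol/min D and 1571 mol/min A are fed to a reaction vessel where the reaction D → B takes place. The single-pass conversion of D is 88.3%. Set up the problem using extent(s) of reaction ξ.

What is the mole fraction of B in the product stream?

0.286

D reacted = 0.883 × 754.4 = 666.1 mol/min; ν_D = −1, so ξ = 666.1/1 = 666.1 mol/min.
Outlet amounts (n = n₀ + ν ξ):
  D: 754.4 − 1(666.1) = 88.26
  B: 0 + 1(666.1) = 666.1
  A: 1571 (inert)
Total out = 2325 mol/min; y_B = 666.1 / 2325 = 0.2865.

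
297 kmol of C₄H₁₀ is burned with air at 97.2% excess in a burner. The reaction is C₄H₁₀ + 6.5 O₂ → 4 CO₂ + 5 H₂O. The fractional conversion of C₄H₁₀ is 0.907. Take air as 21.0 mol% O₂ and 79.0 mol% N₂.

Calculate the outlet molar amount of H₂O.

1350 kmol

Stoichiometric O₂ = 6.5 × 297 = 1930 kmol; O₂ fed = 1930 × 1.972 = 3807 kmol.
N₂ fed = 3807 × 79/21 = 14320 kmol.
Fuel reacted = 0.907 × 297 → ξ = 269.4 kmol.
Outlet (n = n₀ + ν ξ):
  C₄H₁₀: 297 − 1(269.4) = 27.62
  O₂: 3807 − 6.5(269.4) = 2056
  N₂: 14320 (inert)
  CO₂: 0 + 4(269.4) = 1078
  H₂O: 0 + 5(269.4) = 1347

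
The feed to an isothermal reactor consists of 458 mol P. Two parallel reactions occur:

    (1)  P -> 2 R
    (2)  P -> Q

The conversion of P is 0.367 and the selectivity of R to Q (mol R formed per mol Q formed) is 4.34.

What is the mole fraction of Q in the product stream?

Conversion of P: P consumed = 0.367 × 458 = 168.1 mol = 1ξ₁ + 1ξ₂.
Selectivity: 2ξ₁ / (1ξ₂) = 4.34 → ξ₁ = 2.17 ξ₂.
Substitute: (1·2.17 + 1) ξ₂ = 168.1 → ξ₂ = 53.02 mol, ξ₁ = 115.1 mol.
Outlet amounts (n = n₀ + Σ ν·ξ):
  P: 458 − 1(115.1) − 1(53.02) = 289.9
  R: 0 + 2(115.1) = 230.1
  Q: 0 + 1(53.02) = 53.02
Total out = 573.1 mol; y_Q = 53.02 / 573.1 = 0.09253.

0.0925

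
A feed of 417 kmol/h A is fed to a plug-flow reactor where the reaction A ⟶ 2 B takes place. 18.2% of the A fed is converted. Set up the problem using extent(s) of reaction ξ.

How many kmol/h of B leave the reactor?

A reacted = 0.182 × 417 = 75.89 kmol/h; ν_A = −1, so ξ = 75.89/1 = 75.89 kmol/h.
Outlet amounts (n = n₀ + ν ξ):
  A: 417 − 1(75.89) = 341.1
  B: 0 + 2(75.89) = 151.8

152 kmol/h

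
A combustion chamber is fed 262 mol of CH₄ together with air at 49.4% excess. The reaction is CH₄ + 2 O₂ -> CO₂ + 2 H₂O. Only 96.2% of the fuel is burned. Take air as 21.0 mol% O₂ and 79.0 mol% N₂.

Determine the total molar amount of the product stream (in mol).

3990 mol

Stoichiometric O₂ = 2 × 262 = 524 mol; O₂ fed = 524 × 1.494 = 782.9 mol.
N₂ fed = 782.9 × 79/21 = 2945 mol.
Fuel reacted = 0.962 × 262 → ξ = 252 mol.
Outlet (n = n₀ + ν ξ):
  CH₄: 262 − 1(252) = 9.956
  O₂: 782.9 − 2(252) = 278.8
  N₂: 2945 (inert)
  CO₂: 0 + 1(252) = 252
  H₂O: 0 + 2(252) = 504.1
Total out = 9.956 + 278.8 + 2945 + 252 + 504.1 = 3990 mol.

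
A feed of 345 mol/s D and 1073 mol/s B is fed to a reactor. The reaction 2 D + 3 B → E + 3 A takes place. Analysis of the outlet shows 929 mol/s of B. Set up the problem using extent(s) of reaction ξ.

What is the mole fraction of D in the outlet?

0.182

For B: n = n₀ − 3ξ → 929 = 1073 − 3ξ, giving ξ = 48 mol/s.
Outlet amounts (n = n₀ + ν ξ):
  D: 345 − 2(48) = 249
  B: 1073 − 3(48) = 929
  E: 0 + 1(48) = 48
  A: 0 + 3(48) = 144
Total out = 1370 mol/s; y_D = 249 / 1370 = 0.1818.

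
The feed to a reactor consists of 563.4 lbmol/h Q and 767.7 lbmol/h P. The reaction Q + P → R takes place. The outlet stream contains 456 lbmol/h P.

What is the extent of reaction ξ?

ξ = 312 lbmol/h

For P: n = n₀ − 1ξ → 456 = 767.7 − 1ξ, giving ξ = 311.7 lbmol/h.
Outlet amounts (n = n₀ + ν ξ):
  Q: 563.4 − 1(311.7) = 251.7
  P: 767.7 − 1(311.7) = 456
  R: 0 + 1(311.7) = 311.7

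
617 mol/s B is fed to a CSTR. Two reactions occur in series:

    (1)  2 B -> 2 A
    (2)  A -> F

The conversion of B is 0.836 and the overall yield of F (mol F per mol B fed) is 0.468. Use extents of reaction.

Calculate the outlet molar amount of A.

227 mol/s

Conversion of B: B consumed = 2ξ₁ = 0.836 × 617 → ξ₁ = 257.9 mol/s.
Yield of F: 1ξ₂ / 617 = 0.468 → ξ₂ = 288.8 mol/s.
Outlet amounts (n = n₀ + Σ ν·ξ):
  B: 617 − 2(257.9) = 101.2
  A: 0 + 2(257.9) − 1(288.8) = 227.1
  F: 0 + 1(288.8) = 288.8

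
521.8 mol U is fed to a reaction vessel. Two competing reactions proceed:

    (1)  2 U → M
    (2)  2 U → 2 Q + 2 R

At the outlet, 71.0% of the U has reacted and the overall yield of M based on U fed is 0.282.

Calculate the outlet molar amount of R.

76.2 mol

Yield of M: 1ξ₁ / 521.8 = 0.282 → ξ₁ = 147.1 mol.
Conversion of U: 2ξ₁ + 2ξ₂ = 0.71 × 521.8 = 370.5 → ξ₂ = 38.09 mol.
Outlet amounts (n = n₀ + Σ ν·ξ):
  U: 521.8 − 2(147.1) − 2(38.09) = 151.3
  M: 0 + 1(147.1) = 147.1
  Q: 0 + 2(38.09) = 76.18
  R: 0 + 2(38.09) = 76.18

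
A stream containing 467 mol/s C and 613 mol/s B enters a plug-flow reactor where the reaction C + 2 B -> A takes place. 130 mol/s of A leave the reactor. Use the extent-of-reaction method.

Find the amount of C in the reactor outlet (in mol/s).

337 mol/s

For A: n = n₀ + 1ξ → 130 = 0 + 1ξ, giving ξ = 130 mol/s.
Outlet amounts (n = n₀ + ν ξ):
  C: 467 − 1(130) = 337
  B: 613 − 2(130) = 353
  A: 0 + 1(130) = 130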